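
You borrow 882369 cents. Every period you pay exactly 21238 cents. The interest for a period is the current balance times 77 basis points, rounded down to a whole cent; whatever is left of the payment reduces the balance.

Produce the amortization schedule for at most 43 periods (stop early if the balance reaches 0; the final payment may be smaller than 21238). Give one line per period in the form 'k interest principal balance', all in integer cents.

1 6794 14444 867925
2 6683 14555 853370
3 6570 14668 838702
4 6458 14780 823922
5 6344 14894 809028
6 6229 15009 794019
7 6113 15125 778894
8 5997 15241 763653
9 5880 15358 748295
10 5761 15477 732818
11 5642 15596 717222
12 5522 15716 701506
13 5401 15837 685669
14 5279 15959 669710
15 5156 16082 653628
16 5032 16206 637422
17 4908 16330 621092
18 4782 16456 604636
19 4655 16583 588053
20 4528 16710 571343
21 4399 16839 554504
22 4269 16969 537535
23 4139 17099 520436
24 4007 17231 503205
25 3874 17364 485841
26 3740 17498 468343
27 3606 17632 450711
28 3470 17768 432943
29 3333 17905 415038
30 3195 18043 396995
31 3056 18182 378813
32 2916 18322 360491
33 2775 18463 342028
34 2633 18605 323423
35 2490 18748 304675
36 2345 18893 285782
37 2200 19038 266744
38 2053 19185 247559
39 1906 19332 228227
40 1757 19481 208746
41 1607 19631 189115
42 1456 19782 169333
43 1303 19935 149398

1. interest=⌊882369·77/10000⌋=6794; principal=21238-6794=14444; balance=882369-14444=867925
2. interest=⌊867925·77/10000⌋=6683; principal=21238-6683=14555; balance=867925-14555=853370
3. interest=⌊853370·77/10000⌋=6570; principal=21238-6570=14668; balance=853370-14668=838702
4. interest=⌊838702·77/10000⌋=6458; principal=21238-6458=14780; balance=838702-14780=823922
5. interest=⌊823922·77/10000⌋=6344; principal=21238-6344=14894; balance=823922-14894=809028
6. interest=⌊809028·77/10000⌋=6229; principal=21238-6229=15009; balance=809028-15009=794019
7. interest=⌊794019·77/10000⌋=6113; principal=21238-6113=15125; balance=794019-15125=778894
8. interest=⌊778894·77/10000⌋=5997; principal=21238-5997=15241; balance=778894-15241=763653
9. interest=⌊763653·77/10000⌋=5880; principal=21238-5880=15358; balance=763653-15358=748295
10. interest=⌊748295·77/10000⌋=5761; principal=21238-5761=15477; balance=748295-15477=732818
11. interest=⌊732818·77/10000⌋=5642; principal=21238-5642=15596; balance=732818-15596=717222
12. interest=⌊717222·77/10000⌋=5522; principal=21238-5522=15716; balance=717222-15716=701506
13. interest=⌊701506·77/10000⌋=5401; principal=21238-5401=15837; balance=701506-15837=685669
14. interest=⌊685669·77/10000⌋=5279; principal=21238-5279=15959; balance=685669-15959=669710
15. interest=⌊669710·77/10000⌋=5156; principal=21238-5156=16082; balance=669710-16082=653628
16. interest=⌊653628·77/10000⌋=5032; principal=21238-5032=16206; balance=653628-16206=637422
17. interest=⌊637422·77/10000⌋=4908; principal=21238-4908=16330; balance=637422-16330=621092
18. interest=⌊621092·77/10000⌋=4782; principal=21238-4782=16456; balance=621092-16456=604636
19. interest=⌊604636·77/10000⌋=4655; principal=21238-4655=16583; balance=604636-16583=588053
20. interest=⌊588053·77/10000⌋=4528; principal=21238-4528=16710; balance=588053-16710=571343
21. interest=⌊571343·77/10000⌋=4399; principal=21238-4399=16839; balance=571343-16839=554504
22. interest=⌊554504·77/10000⌋=4269; principal=21238-4269=16969; balance=554504-16969=537535
23. interest=⌊537535·77/10000⌋=4139; principal=21238-4139=17099; balance=537535-17099=520436
24. interest=⌊520436·77/10000⌋=4007; principal=21238-4007=17231; balance=520436-17231=503205
25. interest=⌊503205·77/10000⌋=3874; principal=21238-3874=17364; balance=503205-17364=485841
26. interest=⌊485841·77/10000⌋=3740; principal=21238-3740=17498; balance=485841-17498=468343
27. interest=⌊468343·77/10000⌋=3606; principal=21238-3606=17632; balance=468343-17632=450711
28. interest=⌊450711·77/10000⌋=3470; principal=21238-3470=17768; balance=450711-17768=432943
29. interest=⌊432943·77/10000⌋=3333; principal=21238-3333=17905; balance=432943-17905=415038
30. interest=⌊415038·77/10000⌋=3195; principal=21238-3195=18043; balance=415038-18043=396995
31. interest=⌊396995·77/10000⌋=3056; principal=21238-3056=18182; balance=396995-18182=378813
32. interest=⌊378813·77/10000⌋=2916; principal=21238-2916=18322; balance=378813-18322=360491
33. interest=⌊360491·77/10000⌋=2775; principal=21238-2775=18463; balance=360491-18463=342028
34. interest=⌊342028·77/10000⌋=2633; principal=21238-2633=18605; balance=342028-18605=323423
35. interest=⌊323423·77/10000⌋=2490; principal=21238-2490=18748; balance=323423-18748=304675
36. interest=⌊304675·77/10000⌋=2345; principal=21238-2345=18893; balance=304675-18893=285782
37. interest=⌊285782·77/10000⌋=2200; principal=21238-2200=19038; balance=285782-19038=266744
38. interest=⌊266744·77/10000⌋=2053; principal=21238-2053=19185; balance=266744-19185=247559
39. interest=⌊247559·77/10000⌋=1906; principal=21238-1906=19332; balance=247559-19332=228227
40. interest=⌊228227·77/10000⌋=1757; principal=21238-1757=19481; balance=228227-19481=208746
41. interest=⌊208746·77/10000⌋=1607; principal=21238-1607=19631; balance=208746-19631=189115
42. interest=⌊189115·77/10000⌋=1456; principal=21238-1456=19782; balance=189115-19782=169333
43. interest=⌊169333·77/10000⌋=1303; principal=21238-1303=19935; balance=169333-19935=149398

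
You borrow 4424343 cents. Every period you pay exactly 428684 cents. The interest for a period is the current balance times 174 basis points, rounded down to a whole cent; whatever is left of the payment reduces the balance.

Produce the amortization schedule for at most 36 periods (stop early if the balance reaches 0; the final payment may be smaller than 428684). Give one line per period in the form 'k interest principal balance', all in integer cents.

1. interest=⌊4424343·174/10000⌋=76983; principal=428684-76983=351701; balance=4424343-351701=4072642
2. interest=⌊4072642·174/10000⌋=70863; principal=428684-70863=357821; balance=4072642-357821=3714821
3. interest=⌊3714821·174/10000⌋=64637; principal=428684-64637=364047; balance=3714821-364047=3350774
4. interest=⌊3350774·174/10000⌋=58303; principal=428684-58303=370381; balance=3350774-370381=2980393
5. interest=⌊2980393·174/10000⌋=51858; principal=428684-51858=376826; balance=2980393-376826=2603567
6. interest=⌊2603567·174/10000⌋=45302; principal=428684-45302=383382; balance=2603567-383382=2220185
7. interest=⌊2220185·174/10000⌋=38631; principal=428684-38631=390053; balance=2220185-390053=1830132
8. interest=⌊1830132·174/10000⌋=31844; principal=428684-31844=396840; balance=1830132-396840=1433292
9. interest=⌊1433292·174/10000⌋=24939; principal=428684-24939=403745; balance=1433292-403745=1029547
10. interest=⌊1029547·174/10000⌋=17914; principal=428684-17914=410770; balance=1029547-410770=618777
11. interest=⌊618777·174/10000⌋=10766; principal=428684-10766=417918; balance=618777-417918=200859
12. interest=⌊200859·174/10000⌋=3494; principal=min(428684-3494,200859)=200859; balance=200859-200859=0

1 76983 351701 4072642
2 70863 357821 3714821
3 64637 364047 3350774
4 58303 370381 2980393
5 51858 376826 2603567
6 45302 383382 2220185
7 38631 390053 1830132
8 31844 396840 1433292
9 24939 403745 1029547
10 17914 410770 618777
11 10766 417918 200859
12 3494 200859 0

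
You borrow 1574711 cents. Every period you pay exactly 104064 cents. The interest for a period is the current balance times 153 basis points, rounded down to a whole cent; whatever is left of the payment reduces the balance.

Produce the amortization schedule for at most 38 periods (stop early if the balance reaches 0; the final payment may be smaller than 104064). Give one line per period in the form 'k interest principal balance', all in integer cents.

1 24093 79971 1494740
2 22869 81195 1413545
3 21627 82437 1331108
4 20365 83699 1247409
5 19085 84979 1162430
6 17785 86279 1076151
7 16465 87599 988552
8 15124 88940 899612
9 13764 90300 809312
10 12382 91682 717630
11 10979 93085 624545
12 9555 94509 530036
13 8109 95955 434081
14 6641 97423 336658
15 5150 98914 237744
16 3637 100427 137317
17 2100 101964 35353
18 540 35353 0

1. interest=⌊1574711·153/10000⌋=24093; principal=104064-24093=79971; balance=1574711-79971=1494740
2. interest=⌊1494740·153/10000⌋=22869; principal=104064-22869=81195; balance=1494740-81195=1413545
3. interest=⌊1413545·153/10000⌋=21627; principal=104064-21627=82437; balance=1413545-82437=1331108
4. interest=⌊1331108·153/10000⌋=20365; principal=104064-20365=83699; balance=1331108-83699=1247409
5. interest=⌊1247409·153/10000⌋=19085; principal=104064-19085=84979; balance=1247409-84979=1162430
6. interest=⌊1162430·153/10000⌋=17785; principal=104064-17785=86279; balance=1162430-86279=1076151
7. interest=⌊1076151·153/10000⌋=16465; principal=104064-16465=87599; balance=1076151-87599=988552
8. interest=⌊988552·153/10000⌋=15124; principal=104064-15124=88940; balance=988552-88940=899612
9. interest=⌊899612·153/10000⌋=13764; principal=104064-13764=90300; balance=899612-90300=809312
10. interest=⌊809312·153/10000⌋=12382; principal=104064-12382=91682; balance=809312-91682=717630
11. interest=⌊717630·153/10000⌋=10979; principal=104064-10979=93085; balance=717630-93085=624545
12. interest=⌊624545·153/10000⌋=9555; principal=104064-9555=94509; balance=624545-94509=530036
13. interest=⌊530036·153/10000⌋=8109; principal=104064-8109=95955; balance=530036-95955=434081
14. interest=⌊434081·153/10000⌋=6641; principal=104064-6641=97423; balance=434081-97423=336658
15. interest=⌊336658·153/10000⌋=5150; principal=104064-5150=98914; balance=336658-98914=237744
16. interest=⌊237744·153/10000⌋=3637; principal=104064-3637=100427; balance=237744-100427=137317
17. interest=⌊137317·153/10000⌋=2100; principal=104064-2100=101964; balance=137317-101964=35353
18. interest=⌊35353·153/10000⌋=540; principal=min(104064-540,35353)=35353; balance=35353-35353=0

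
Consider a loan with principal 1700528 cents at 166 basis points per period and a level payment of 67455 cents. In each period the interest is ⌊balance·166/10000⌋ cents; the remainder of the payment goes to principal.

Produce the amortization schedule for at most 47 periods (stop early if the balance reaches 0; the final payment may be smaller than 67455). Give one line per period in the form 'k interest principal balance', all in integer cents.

1 28228 39227 1661301
2 27577 39878 1621423
3 26915 40540 1580883
4 26242 41213 1539670
5 25558 41897 1497773
6 24863 42592 1455181
7 24156 43299 1411882
8 23437 44018 1367864
9 22706 44749 1323115
10 21963 45492 1277623
11 21208 46247 1231376
12 20440 47015 1184361
13 19660 47795 1136566
14 18866 48589 1087977
15 18060 49395 1038582
16 17240 50215 988367
17 16406 51049 937318
18 15559 51896 885422
19 14698 52757 832665
20 13822 53633 779032
21 12931 54524 724508
22 12026 55429 669079
23 11106 56349 612730
24 10171 57284 555446
25 9220 58235 497211
26 8253 59202 438009
27 7270 60185 377824
28 6271 61184 316640
29 5256 62199 254441
30 4223 63232 191209
31 3174 64281 126928
32 2107 65348 61580
33 1022 61580 0

1. interest=⌊1700528·166/10000⌋=28228; principal=67455-28228=39227; balance=1700528-39227=1661301
2. interest=⌊1661301·166/10000⌋=27577; principal=67455-27577=39878; balance=1661301-39878=1621423
3. interest=⌊1621423·166/10000⌋=26915; principal=67455-26915=40540; balance=1621423-40540=1580883
4. interest=⌊1580883·166/10000⌋=26242; principal=67455-26242=41213; balance=1580883-41213=1539670
5. interest=⌊1539670·166/10000⌋=25558; principal=67455-25558=41897; balance=1539670-41897=1497773
6. interest=⌊1497773·166/10000⌋=24863; principal=67455-24863=42592; balance=1497773-42592=1455181
7. interest=⌊1455181·166/10000⌋=24156; principal=67455-24156=43299; balance=1455181-43299=1411882
8. interest=⌊1411882·166/10000⌋=23437; principal=67455-23437=44018; balance=1411882-44018=1367864
9. interest=⌊1367864·166/10000⌋=22706; principal=67455-22706=44749; balance=1367864-44749=1323115
10. interest=⌊1323115·166/10000⌋=21963; principal=67455-21963=45492; balance=1323115-45492=1277623
11. interest=⌊1277623·166/10000⌋=21208; principal=67455-21208=46247; balance=1277623-46247=1231376
12. interest=⌊1231376·166/10000⌋=20440; principal=67455-20440=47015; balance=1231376-47015=1184361
13. interest=⌊1184361·166/10000⌋=19660; principal=67455-19660=47795; balance=1184361-47795=1136566
14. interest=⌊1136566·166/10000⌋=18866; principal=67455-18866=48589; balance=1136566-48589=1087977
15. interest=⌊1087977·166/10000⌋=18060; principal=67455-18060=49395; balance=1087977-49395=1038582
16. interest=⌊1038582·166/10000⌋=17240; principal=67455-17240=50215; balance=1038582-50215=988367
17. interest=⌊988367·166/10000⌋=16406; principal=67455-16406=51049; balance=988367-51049=937318
18. interest=⌊937318·166/10000⌋=15559; principal=67455-15559=51896; balance=937318-51896=885422
19. interest=⌊885422·166/10000⌋=14698; principal=67455-14698=52757; balance=885422-52757=832665
20. interest=⌊832665·166/10000⌋=13822; principal=67455-13822=53633; balance=832665-53633=779032
21. interest=⌊779032·166/10000⌋=12931; principal=67455-12931=54524; balance=779032-54524=724508
22. interest=⌊724508·166/10000⌋=12026; principal=67455-12026=55429; balance=724508-55429=669079
23. interest=⌊669079·166/10000⌋=11106; principal=67455-11106=56349; balance=669079-56349=612730
24. interest=⌊612730·166/10000⌋=10171; principal=67455-10171=57284; balance=612730-57284=555446
25. interest=⌊555446·166/10000⌋=9220; principal=67455-9220=58235; balance=555446-58235=497211
26. interest=⌊497211·166/10000⌋=8253; principal=67455-8253=59202; balance=497211-59202=438009
27. interest=⌊438009·166/10000⌋=7270; principal=67455-7270=60185; balance=438009-60185=377824
28. interest=⌊377824·166/10000⌋=6271; principal=67455-6271=61184; balance=377824-61184=316640
29. interest=⌊316640·166/10000⌋=5256; principal=67455-5256=62199; balance=316640-62199=254441
30. interest=⌊254441·166/10000⌋=4223; principal=67455-4223=63232; balance=254441-63232=191209
31. interest=⌊191209·166/10000⌋=3174; principal=67455-3174=64281; balance=191209-64281=126928
32. interest=⌊126928·166/10000⌋=2107; principal=67455-2107=65348; balance=126928-65348=61580
33. interest=⌊61580·166/10000⌋=1022; principal=min(67455-1022,61580)=61580; balance=61580-61580=0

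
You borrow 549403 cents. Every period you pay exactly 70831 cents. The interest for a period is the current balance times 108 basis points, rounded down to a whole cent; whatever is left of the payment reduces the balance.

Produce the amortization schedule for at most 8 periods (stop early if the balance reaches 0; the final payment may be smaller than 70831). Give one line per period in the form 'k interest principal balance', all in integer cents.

1. interest=⌊549403·108/10000⌋=5933; principal=70831-5933=64898; balance=549403-64898=484505
2. interest=⌊484505·108/10000⌋=5232; principal=70831-5232=65599; balance=484505-65599=418906
3. interest=⌊418906·108/10000⌋=4524; principal=70831-4524=66307; balance=418906-66307=352599
4. interest=⌊352599·108/10000⌋=3808; principal=70831-3808=67023; balance=352599-67023=285576
5. interest=⌊285576·108/10000⌋=3084; principal=70831-3084=67747; balance=285576-67747=217829
6. interest=⌊217829·108/10000⌋=2352; principal=70831-2352=68479; balance=217829-68479=149350
7. interest=⌊149350·108/10000⌋=1612; principal=70831-1612=69219; balance=149350-69219=80131
8. interest=⌊80131·108/10000⌋=865; principal=70831-865=69966; balance=80131-69966=10165

1 5933 64898 484505
2 5232 65599 418906
3 4524 66307 352599
4 3808 67023 285576
5 3084 67747 217829
6 2352 68479 149350
7 1612 69219 80131
8 865 69966 10165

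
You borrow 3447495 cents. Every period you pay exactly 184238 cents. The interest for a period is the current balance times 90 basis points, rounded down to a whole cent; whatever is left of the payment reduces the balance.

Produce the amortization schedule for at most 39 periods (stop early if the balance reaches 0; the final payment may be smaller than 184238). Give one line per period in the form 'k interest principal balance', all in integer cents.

1. interest=⌊3447495·90/10000⌋=31027; principal=184238-31027=153211; balance=3447495-153211=3294284
2. interest=⌊3294284·90/10000⌋=29648; principal=184238-29648=154590; balance=3294284-154590=3139694
3. interest=⌊3139694·90/10000⌋=28257; principal=184238-28257=155981; balance=3139694-155981=2983713
4. interest=⌊2983713·90/10000⌋=26853; principal=184238-26853=157385; balance=2983713-157385=2826328
5. interest=⌊2826328·90/10000⌋=25436; principal=184238-25436=158802; balance=2826328-158802=2667526
6. interest=⌊2667526·90/10000⌋=24007; principal=184238-24007=160231; balance=2667526-160231=2507295
7. interest=⌊2507295·90/10000⌋=22565; principal=184238-22565=161673; balance=2507295-161673=2345622
8. interest=⌊2345622·90/10000⌋=21110; principal=184238-21110=163128; balance=2345622-163128=2182494
9. interest=⌊2182494·90/10000⌋=19642; principal=184238-19642=164596; balance=2182494-164596=2017898
10. interest=⌊2017898·90/10000⌋=18161; principal=184238-18161=166077; balance=2017898-166077=1851821
11. interest=⌊1851821·90/10000⌋=16666; principal=184238-16666=167572; balance=1851821-167572=1684249
12. interest=⌊1684249·90/10000⌋=15158; principal=184238-15158=169080; balance=1684249-169080=1515169
13. interest=⌊1515169·90/10000⌋=13636; principal=184238-13636=170602; balance=1515169-170602=1344567
14. interest=⌊1344567·90/10000⌋=12101; principal=184238-12101=172137; balance=1344567-172137=1172430
15. interest=⌊1172430·90/10000⌋=10551; principal=184238-10551=173687; balance=1172430-173687=998743
16. interest=⌊998743·90/10000⌋=8988; principal=184238-8988=175250; balance=998743-175250=823493
17. interest=⌊823493·90/10000⌋=7411; principal=184238-7411=176827; balance=823493-176827=646666
18. interest=⌊646666·90/10000⌋=5819; principal=184238-5819=178419; balance=646666-178419=468247
19. interest=⌊468247·90/10000⌋=4214; principal=184238-4214=180024; balance=468247-180024=288223
20. interest=⌊288223·90/10000⌋=2594; principal=184238-2594=181644; balance=288223-181644=106579
21. interest=⌊106579·90/10000⌋=959; principal=min(184238-959,106579)=106579; balance=106579-106579=0

1 31027 153211 3294284
2 29648 154590 3139694
3 28257 155981 2983713
4 26853 157385 2826328
5 25436 158802 2667526
6 24007 160231 2507295
7 22565 161673 2345622
8 21110 163128 2182494
9 19642 164596 2017898
10 18161 166077 1851821
11 16666 167572 1684249
12 15158 169080 1515169
13 13636 170602 1344567
14 12101 172137 1172430
15 10551 173687 998743
16 8988 175250 823493
17 7411 176827 646666
18 5819 178419 468247
19 4214 180024 288223
20 2594 181644 106579
21 959 106579 0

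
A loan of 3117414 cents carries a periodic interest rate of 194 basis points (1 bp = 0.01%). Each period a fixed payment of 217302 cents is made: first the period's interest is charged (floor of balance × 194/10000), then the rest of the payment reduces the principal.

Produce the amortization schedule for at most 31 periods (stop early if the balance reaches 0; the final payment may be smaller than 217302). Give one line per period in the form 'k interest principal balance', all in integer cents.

1. interest=⌊3117414·194/10000⌋=60477; principal=217302-60477=156825; balance=3117414-156825=2960589
2. interest=⌊2960589·194/10000⌋=57435; principal=217302-57435=159867; balance=2960589-159867=2800722
3. interest=⌊2800722·194/10000⌋=54334; principal=217302-54334=162968; balance=2800722-162968=2637754
4. interest=⌊2637754·194/10000⌋=51172; principal=217302-51172=166130; balance=2637754-166130=2471624
5. interest=⌊2471624·194/10000⌋=47949; principal=217302-47949=169353; balance=2471624-169353=2302271
6. interest=⌊2302271·194/10000⌋=44664; principal=217302-44664=172638; balance=2302271-172638=2129633
7. interest=⌊2129633·194/10000⌋=41314; principal=217302-41314=175988; balance=2129633-175988=1953645
8. interest=⌊1953645·194/10000⌋=37900; principal=217302-37900=179402; balance=1953645-179402=1774243
9. interest=⌊1774243·194/10000⌋=34420; principal=217302-34420=182882; balance=1774243-182882=1591361
10. interest=⌊1591361·194/10000⌋=30872; principal=217302-30872=186430; balance=1591361-186430=1404931
11. interest=⌊1404931·194/10000⌋=27255; principal=217302-27255=190047; balance=1404931-190047=1214884
12. interest=⌊1214884·194/10000⌋=23568; principal=217302-23568=193734; balance=1214884-193734=1021150
13. interest=⌊1021150·194/10000⌋=19810; principal=217302-19810=197492; balance=1021150-197492=823658
14. interest=⌊823658·194/10000⌋=15978; principal=217302-15978=201324; balance=823658-201324=622334
15. interest=⌊622334·194/10000⌋=12073; principal=217302-12073=205229; balance=622334-205229=417105
16. interest=⌊417105·194/10000⌋=8091; principal=217302-8091=209211; balance=417105-209211=207894
17. interest=⌊207894·194/10000⌋=4033; principal=min(217302-4033,207894)=207894; balance=207894-207894=0

1 60477 156825 2960589
2 57435 159867 2800722
3 54334 162968 2637754
4 51172 166130 2471624
5 47949 169353 2302271
6 44664 172638 2129633
7 41314 175988 1953645
8 37900 179402 1774243
9 34420 182882 1591361
10 30872 186430 1404931
11 27255 190047 1214884
12 23568 193734 1021150
13 19810 197492 823658
14 15978 201324 622334
15 12073 205229 417105
16 8091 209211 207894
17 4033 207894 0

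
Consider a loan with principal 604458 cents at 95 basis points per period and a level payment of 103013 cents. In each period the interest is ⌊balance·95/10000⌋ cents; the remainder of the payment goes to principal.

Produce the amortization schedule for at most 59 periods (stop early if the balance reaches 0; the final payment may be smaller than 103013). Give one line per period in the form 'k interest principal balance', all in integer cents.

1. interest=⌊604458·95/10000⌋=5742; principal=103013-5742=97271; balance=604458-97271=507187
2. interest=⌊507187·95/10000⌋=4818; principal=103013-4818=98195; balance=507187-98195=408992
3. interest=⌊408992·95/10000⌋=3885; principal=103013-3885=99128; balance=408992-99128=309864
4. interest=⌊309864·95/10000⌋=2943; principal=103013-2943=100070; balance=309864-100070=209794
5. interest=⌊209794·95/10000⌋=1993; principal=103013-1993=101020; balance=209794-101020=108774
6. interest=⌊108774·95/10000⌋=1033; principal=103013-1033=101980; balance=108774-101980=6794
7. interest=⌊6794·95/10000⌋=64; principal=min(103013-64,6794)=6794; balance=6794-6794=0

1 5742 97271 507187
2 4818 98195 408992
3 3885 99128 309864
4 2943 100070 209794
5 1993 101020 108774
6 1033 101980 6794
7 64 6794 0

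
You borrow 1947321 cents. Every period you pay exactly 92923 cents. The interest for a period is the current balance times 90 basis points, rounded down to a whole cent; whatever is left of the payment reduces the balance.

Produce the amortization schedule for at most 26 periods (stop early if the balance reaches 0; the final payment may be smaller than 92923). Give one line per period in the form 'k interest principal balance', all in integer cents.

1 17525 75398 1871923
2 16847 76076 1795847
3 16162 76761 1719086
4 15471 77452 1641634
5 14774 78149 1563485
6 14071 78852 1484633
7 13361 79562 1405071
8 12645 80278 1324793
9 11923 81000 1243793
10 11194 81729 1162064
11 10458 82465 1079599
12 9716 83207 996392
13 8967 83956 912436
14 8211 84712 827724
15 7449 85474 742250
16 6680 86243 656007
17 5904 87019 568988
18 5120 87803 481185
19 4330 88593 392592
20 3533 89390 303202
21 2728 90195 213007
22 1917 91006 122001
23 1098 91825 30176
24 271 30176 0

1. interest=⌊1947321·90/10000⌋=17525; principal=92923-17525=75398; balance=1947321-75398=1871923
2. interest=⌊1871923·90/10000⌋=16847; principal=92923-16847=76076; balance=1871923-76076=1795847
3. interest=⌊1795847·90/10000⌋=16162; principal=92923-16162=76761; balance=1795847-76761=1719086
4. interest=⌊1719086·90/10000⌋=15471; principal=92923-15471=77452; balance=1719086-77452=1641634
5. interest=⌊1641634·90/10000⌋=14774; principal=92923-14774=78149; balance=1641634-78149=1563485
6. interest=⌊1563485·90/10000⌋=14071; principal=92923-14071=78852; balance=1563485-78852=1484633
7. interest=⌊1484633·90/10000⌋=13361; principal=92923-13361=79562; balance=1484633-79562=1405071
8. interest=⌊1405071·90/10000⌋=12645; principal=92923-12645=80278; balance=1405071-80278=1324793
9. interest=⌊1324793·90/10000⌋=11923; principal=92923-11923=81000; balance=1324793-81000=1243793
10. interest=⌊1243793·90/10000⌋=11194; principal=92923-11194=81729; balance=1243793-81729=1162064
11. interest=⌊1162064·90/10000⌋=10458; principal=92923-10458=82465; balance=1162064-82465=1079599
12. interest=⌊1079599·90/10000⌋=9716; principal=92923-9716=83207; balance=1079599-83207=996392
13. interest=⌊996392·90/10000⌋=8967; principal=92923-8967=83956; balance=996392-83956=912436
14. interest=⌊912436·90/10000⌋=8211; principal=92923-8211=84712; balance=912436-84712=827724
15. interest=⌊827724·90/10000⌋=7449; principal=92923-7449=85474; balance=827724-85474=742250
16. interest=⌊742250·90/10000⌋=6680; principal=92923-6680=86243; balance=742250-86243=656007
17. interest=⌊656007·90/10000⌋=5904; principal=92923-5904=87019; balance=656007-87019=568988
18. interest=⌊568988·90/10000⌋=5120; principal=92923-5120=87803; balance=568988-87803=481185
19. interest=⌊481185·90/10000⌋=4330; principal=92923-4330=88593; balance=481185-88593=392592
20. interest=⌊392592·90/10000⌋=3533; principal=92923-3533=89390; balance=392592-89390=303202
21. interest=⌊303202·90/10000⌋=2728; principal=92923-2728=90195; balance=303202-90195=213007
22. interest=⌊213007·90/10000⌋=1917; principal=92923-1917=91006; balance=213007-91006=122001
23. interest=⌊122001·90/10000⌋=1098; principal=92923-1098=91825; balance=122001-91825=30176
24. interest=⌊30176·90/10000⌋=271; principal=min(92923-271,30176)=30176; balance=30176-30176=0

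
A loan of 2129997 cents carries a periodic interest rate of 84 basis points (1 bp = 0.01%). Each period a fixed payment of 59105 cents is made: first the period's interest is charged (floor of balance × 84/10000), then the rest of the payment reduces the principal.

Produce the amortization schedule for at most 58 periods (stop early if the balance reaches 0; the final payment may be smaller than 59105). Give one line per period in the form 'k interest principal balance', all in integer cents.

1. interest=⌊2129997·84/10000⌋=17891; principal=59105-17891=41214; balance=2129997-41214=2088783
2. interest=⌊2088783·84/10000⌋=17545; principal=59105-17545=41560; balance=2088783-41560=2047223
3. interest=⌊2047223·84/10000⌋=17196; principal=59105-17196=41909; balance=2047223-41909=2005314
4. interest=⌊2005314·84/10000⌋=16844; principal=59105-16844=42261; balance=2005314-42261=1963053
5. interest=⌊1963053·84/10000⌋=16489; principal=59105-16489=42616; balance=1963053-42616=1920437
6. interest=⌊1920437·84/10000⌋=16131; principal=59105-16131=42974; balance=1920437-42974=1877463
7. interest=⌊1877463·84/10000⌋=15770; principal=59105-15770=43335; balance=1877463-43335=1834128
8. interest=⌊1834128·84/10000⌋=15406; principal=59105-15406=43699; balance=1834128-43699=1790429
9. interest=⌊1790429·84/10000⌋=15039; principal=59105-15039=44066; balance=1790429-44066=1746363
10. interest=⌊1746363·84/10000⌋=14669; principal=59105-14669=44436; balance=1746363-44436=1701927
11. interest=⌊1701927·84/10000⌋=14296; principal=59105-14296=44809; balance=1701927-44809=1657118
12. interest=⌊1657118·84/10000⌋=13919; principal=59105-13919=45186; balance=1657118-45186=1611932
13. interest=⌊1611932·84/10000⌋=13540; principal=59105-13540=45565; balance=1611932-45565=1566367
14. interest=⌊1566367·84/10000⌋=13157; principal=59105-13157=45948; balance=1566367-45948=1520419
15. interest=⌊1520419·84/10000⌋=12771; principal=59105-12771=46334; balance=1520419-46334=1474085
16. interest=⌊1474085·84/10000⌋=12382; principal=59105-12382=46723; balance=1474085-46723=1427362
17. interest=⌊1427362·84/10000⌋=11989; principal=59105-11989=47116; balance=1427362-47116=1380246
18. interest=⌊1380246·84/10000⌋=11594; principal=59105-11594=47511; balance=1380246-47511=1332735
19. interest=⌊1332735·84/10000⌋=11194; principal=59105-11194=47911; balance=1332735-47911=1284824
20. interest=⌊1284824·84/10000⌋=10792; principal=59105-10792=48313; balance=1284824-48313=1236511
21. interest=⌊1236511·84/10000⌋=10386; principal=59105-10386=48719; balance=1236511-48719=1187792
22. interest=⌊1187792·84/10000⌋=9977; principal=59105-9977=49128; balance=1187792-49128=1138664
23. interest=⌊1138664·84/10000⌋=9564; principal=59105-9564=49541; balance=1138664-49541=1089123
24. interest=⌊1089123·84/10000⌋=9148; principal=59105-9148=49957; balance=1089123-49957=1039166
25. interest=⌊1039166·84/10000⌋=8728; principal=59105-8728=50377; balance=1039166-50377=988789
26. interest=⌊988789·84/10000⌋=8305; principal=59105-8305=50800; balance=988789-50800=937989
27. interest=⌊937989·84/10000⌋=7879; principal=59105-7879=51226; balance=937989-51226=886763
28. interest=⌊886763·84/10000⌋=7448; principal=59105-7448=51657; balance=886763-51657=835106
29. interest=⌊835106·84/10000⌋=7014; principal=59105-7014=52091; balance=835106-52091=783015
30. interest=⌊783015·84/10000⌋=6577; principal=59105-6577=52528; balance=783015-52528=730487
31. interest=⌊730487·84/10000⌋=6136; principal=59105-6136=52969; balance=730487-52969=677518
32. interest=⌊677518·84/10000⌋=5691; principal=59105-5691=53414; balance=677518-53414=624104
33. interest=⌊624104·84/10000⌋=5242; principal=59105-5242=53863; balance=624104-53863=570241
34. interest=⌊570241·84/10000⌋=4790; principal=59105-4790=54315; balance=570241-54315=515926
35. interest=⌊515926·84/10000⌋=4333; principal=59105-4333=54772; balance=515926-54772=461154
36. interest=⌊461154·84/10000⌋=3873; principal=59105-3873=55232; balance=461154-55232=405922
37. interest=⌊405922·84/10000⌋=3409; principal=59105-3409=55696; balance=405922-55696=350226
38. interest=⌊350226·84/10000⌋=2941; principal=59105-2941=56164; balance=350226-56164=294062
39. interest=⌊294062·84/10000⌋=2470; principal=59105-2470=56635; balance=294062-56635=237427
40. interest=⌊237427·84/10000⌋=1994; principal=59105-1994=57111; balance=237427-57111=180316
41. interest=⌊180316·84/10000⌋=1514; principal=59105-1514=57591; balance=180316-57591=122725
42. interest=⌊122725·84/10000⌋=1030; principal=59105-1030=58075; balance=122725-58075=64650
43. interest=⌊64650·84/10000⌋=543; principal=59105-543=58562; balance=64650-58562=6088
44. interest=⌊6088·84/10000⌋=51; principal=min(59105-51,6088)=6088; balance=6088-6088=0

1 17891 41214 2088783
2 17545 41560 2047223
3 17196 41909 2005314
4 16844 42261 1963053
5 16489 42616 1920437
6 16131 42974 1877463
7 15770 43335 1834128
8 15406 43699 1790429
9 15039 44066 1746363
10 14669 44436 1701927
11 14296 44809 1657118
12 13919 45186 1611932
13 13540 45565 1566367
14 13157 45948 1520419
15 12771 46334 1474085
16 12382 46723 1427362
17 11989 47116 1380246
18 11594 47511 1332735
19 11194 47911 1284824
20 10792 48313 1236511
21 10386 48719 1187792
22 9977 49128 1138664
23 9564 49541 1089123
24 9148 49957 1039166
25 8728 50377 988789
26 8305 50800 937989
27 7879 51226 886763
28 7448 51657 835106
29 7014 52091 783015
30 6577 52528 730487
31 6136 52969 677518
32 5691 53414 624104
33 5242 53863 570241
34 4790 54315 515926
35 4333 54772 461154
36 3873 55232 405922
37 3409 55696 350226
38 2941 56164 294062
39 2470 56635 237427
40 1994 57111 180316
41 1514 57591 122725
42 1030 58075 64650
43 543 58562 6088
44 51 6088 0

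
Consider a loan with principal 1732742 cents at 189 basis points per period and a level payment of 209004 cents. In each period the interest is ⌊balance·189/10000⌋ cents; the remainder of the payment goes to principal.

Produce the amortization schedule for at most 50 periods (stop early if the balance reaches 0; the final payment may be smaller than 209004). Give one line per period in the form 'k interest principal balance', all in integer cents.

1 32748 176256 1556486
2 29417 179587 1376899
3 26023 182981 1193918
4 22565 186439 1007479
5 19041 189963 817516
6 15451 193553 623963
7 11792 197212 426751
8 8065 200939 225812
9 4267 204737 21075
10 398 21075 0

1. interest=⌊1732742·189/10000⌋=32748; principal=209004-32748=176256; balance=1732742-176256=1556486
2. interest=⌊1556486·189/10000⌋=29417; principal=209004-29417=179587; balance=1556486-179587=1376899
3. interest=⌊1376899·189/10000⌋=26023; principal=209004-26023=182981; balance=1376899-182981=1193918
4. interest=⌊1193918·189/10000⌋=22565; principal=209004-22565=186439; balance=1193918-186439=1007479
5. interest=⌊1007479·189/10000⌋=19041; principal=209004-19041=189963; balance=1007479-189963=817516
6. interest=⌊817516·189/10000⌋=15451; principal=209004-15451=193553; balance=817516-193553=623963
7. interest=⌊623963·189/10000⌋=11792; principal=209004-11792=197212; balance=623963-197212=426751
8. interest=⌊426751·189/10000⌋=8065; principal=209004-8065=200939; balance=426751-200939=225812
9. interest=⌊225812·189/10000⌋=4267; principal=209004-4267=204737; balance=225812-204737=21075
10. interest=⌊21075·189/10000⌋=398; principal=min(209004-398,21075)=21075; balance=21075-21075=0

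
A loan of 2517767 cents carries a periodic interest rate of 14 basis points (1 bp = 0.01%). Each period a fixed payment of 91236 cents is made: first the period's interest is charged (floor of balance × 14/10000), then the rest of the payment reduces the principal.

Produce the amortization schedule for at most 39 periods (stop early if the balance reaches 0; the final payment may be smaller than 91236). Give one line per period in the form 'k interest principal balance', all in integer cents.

1 3524 87712 2430055
2 3402 87834 2342221
3 3279 87957 2254264
4 3155 88081 2166183
5 3032 88204 2077979
6 2909 88327 1989652
7 2785 88451 1901201
8 2661 88575 1812626
9 2537 88699 1723927
10 2413 88823 1635104
11 2289 88947 1546157
12 2164 89072 1457085
13 2039 89197 1367888
14 1915 89321 1278567
15 1789 89447 1189120
16 1664 89572 1099548
17 1539 89697 1009851
18 1413 89823 920028
19 1288 89948 830080
20 1162 90074 740006
21 1036 90200 649806
22 909 90327 559479
23 783 90453 469026
24 656 90580 378446
25 529 90707 287739
26 402 90834 196905
27 275 90961 105944
28 148 91088 14856
29 20 14856 0

1. interest=⌊2517767·14/10000⌋=3524; principal=91236-3524=87712; balance=2517767-87712=2430055
2. interest=⌊2430055·14/10000⌋=3402; principal=91236-3402=87834; balance=2430055-87834=2342221
3. interest=⌊2342221·14/10000⌋=3279; principal=91236-3279=87957; balance=2342221-87957=2254264
4. interest=⌊2254264·14/10000⌋=3155; principal=91236-3155=88081; balance=2254264-88081=2166183
5. interest=⌊2166183·14/10000⌋=3032; principal=91236-3032=88204; balance=2166183-88204=2077979
6. interest=⌊2077979·14/10000⌋=2909; principal=91236-2909=88327; balance=2077979-88327=1989652
7. interest=⌊1989652·14/10000⌋=2785; principal=91236-2785=88451; balance=1989652-88451=1901201
8. interest=⌊1901201·14/10000⌋=2661; principal=91236-2661=88575; balance=1901201-88575=1812626
9. interest=⌊1812626·14/10000⌋=2537; principal=91236-2537=88699; balance=1812626-88699=1723927
10. interest=⌊1723927·14/10000⌋=2413; principal=91236-2413=88823; balance=1723927-88823=1635104
11. interest=⌊1635104·14/10000⌋=2289; principal=91236-2289=88947; balance=1635104-88947=1546157
12. interest=⌊1546157·14/10000⌋=2164; principal=91236-2164=89072; balance=1546157-89072=1457085
13. interest=⌊1457085·14/10000⌋=2039; principal=91236-2039=89197; balance=1457085-89197=1367888
14. interest=⌊1367888·14/10000⌋=1915; principal=91236-1915=89321; balance=1367888-89321=1278567
15. interest=⌊1278567·14/10000⌋=1789; principal=91236-1789=89447; balance=1278567-89447=1189120
16. interest=⌊1189120·14/10000⌋=1664; principal=91236-1664=89572; balance=1189120-89572=1099548
17. interest=⌊1099548·14/10000⌋=1539; principal=91236-1539=89697; balance=1099548-89697=1009851
18. interest=⌊1009851·14/10000⌋=1413; principal=91236-1413=89823; balance=1009851-89823=920028
19. interest=⌊920028·14/10000⌋=1288; principal=91236-1288=89948; balance=920028-89948=830080
20. interest=⌊830080·14/10000⌋=1162; principal=91236-1162=90074; balance=830080-90074=740006
21. interest=⌊740006·14/10000⌋=1036; principal=91236-1036=90200; balance=740006-90200=649806
22. interest=⌊649806·14/10000⌋=909; principal=91236-909=90327; balance=649806-90327=559479
23. interest=⌊559479·14/10000⌋=783; principal=91236-783=90453; balance=559479-90453=469026
24. interest=⌊469026·14/10000⌋=656; principal=91236-656=90580; balance=469026-90580=378446
25. interest=⌊378446·14/10000⌋=529; principal=91236-529=90707; balance=378446-90707=287739
26. interest=⌊287739·14/10000⌋=402; principal=91236-402=90834; balance=287739-90834=196905
27. interest=⌊196905·14/10000⌋=275; principal=91236-275=90961; balance=196905-90961=105944
28. interest=⌊105944·14/10000⌋=148; principal=91236-148=91088; balance=105944-91088=14856
29. interest=⌊14856·14/10000⌋=20; principal=min(91236-20,14856)=14856; balance=14856-14856=0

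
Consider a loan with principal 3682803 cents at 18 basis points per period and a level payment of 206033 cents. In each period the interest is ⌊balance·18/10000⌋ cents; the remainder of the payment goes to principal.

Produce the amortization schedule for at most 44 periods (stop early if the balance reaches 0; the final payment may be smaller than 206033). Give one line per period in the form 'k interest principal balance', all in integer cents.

1. interest=⌊3682803·18/10000⌋=6629; principal=206033-6629=199404; balance=3682803-199404=3483399
2. interest=⌊3483399·18/10000⌋=6270; principal=206033-6270=199763; balance=3483399-199763=3283636
3. interest=⌊3283636·18/10000⌋=5910; principal=206033-5910=200123; balance=3283636-200123=3083513
4. interest=⌊3083513·18/10000⌋=5550; principal=206033-5550=200483; balance=3083513-200483=2883030
5. interest=⌊2883030·18/10000⌋=5189; principal=206033-5189=200844; balance=2883030-200844=2682186
6. interest=⌊2682186·18/10000⌋=4827; principal=206033-4827=201206; balance=2682186-201206=2480980
7. interest=⌊2480980·18/10000⌋=4465; principal=206033-4465=201568; balance=2480980-201568=2279412
8. interest=⌊2279412·18/10000⌋=4102; principal=206033-4102=201931; balance=2279412-201931=2077481
9. interest=⌊2077481·18/10000⌋=3739; principal=206033-3739=202294; balance=2077481-202294=1875187
10. interest=⌊1875187·18/10000⌋=3375; principal=206033-3375=202658; balance=1875187-202658=1672529
11. interest=⌊1672529·18/10000⌋=3010; principal=206033-3010=203023; balance=1672529-203023=1469506
12. interest=⌊1469506·18/10000⌋=2645; principal=206033-2645=203388; balance=1469506-203388=1266118
13. interest=⌊1266118·18/10000⌋=2279; principal=206033-2279=203754; balance=1266118-203754=1062364
14. interest=⌊1062364·18/10000⌋=1912; principal=206033-1912=204121; balance=1062364-204121=858243
15. interest=⌊858243·18/10000⌋=1544; principal=206033-1544=204489; balance=858243-204489=653754
16. interest=⌊653754·18/10000⌋=1176; principal=206033-1176=204857; balance=653754-204857=448897
17. interest=⌊448897·18/10000⌋=808; principal=206033-808=205225; balance=448897-205225=243672
18. interest=⌊243672·18/10000⌋=438; principal=206033-438=205595; balance=243672-205595=38077
19. interest=⌊38077·18/10000⌋=68; principal=min(206033-68,38077)=38077; balance=38077-38077=0

1 6629 199404 3483399
2 6270 199763 3283636
3 5910 200123 3083513
4 5550 200483 2883030
5 5189 200844 2682186
6 4827 201206 2480980
7 4465 201568 2279412
8 4102 201931 2077481
9 3739 202294 1875187
10 3375 202658 1672529
11 3010 203023 1469506
12 2645 203388 1266118
13 2279 203754 1062364
14 1912 204121 858243
15 1544 204489 653754
16 1176 204857 448897
17 808 205225 243672
18 438 205595 38077
19 68 38077 0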